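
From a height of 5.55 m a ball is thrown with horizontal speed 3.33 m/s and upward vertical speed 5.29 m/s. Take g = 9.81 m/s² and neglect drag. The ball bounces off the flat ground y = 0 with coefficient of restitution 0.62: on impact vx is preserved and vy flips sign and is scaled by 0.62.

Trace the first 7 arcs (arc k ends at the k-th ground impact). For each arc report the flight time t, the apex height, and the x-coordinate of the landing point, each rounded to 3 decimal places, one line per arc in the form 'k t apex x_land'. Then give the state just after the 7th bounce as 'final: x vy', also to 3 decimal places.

1 1.732 6.976 5.767
2 1.479 2.682 10.691
3 0.917 1.031 13.745
4 0.568 0.396 15.638
5 0.352 0.152 16.811
6 0.219 0.059 17.539
7 0.135 0.023 17.990
final: 17.990 0.412

Arc 1: start y=5.550, vy=5.290 → t=1.732, apex=6.976, x_land=5.767, impact vy=-11.699
  bounce: vy ← 0.62·11.699 = 7.254
Arc 2: start y=0.000, vy=7.254 → t=1.479, apex=2.682, x_land=10.691, impact vy=-7.254
  bounce: vy ← 0.62·7.254 = 4.497
Arc 3: start y=0.000, vy=4.497 → t=0.917, apex=1.031, x_land=13.745, impact vy=-4.497
  bounce: vy ← 0.62·4.497 = 2.788
Arc 4: start y=0.000, vy=2.788 → t=0.568, apex=0.396, x_land=15.638, impact vy=-2.788
  bounce: vy ← 0.62·2.788 = 1.729
Arc 5: start y=0.000, vy=1.729 → t=0.352, apex=0.152, x_land=16.811, impact vy=-1.729
  bounce: vy ← 0.62·1.729 = 1.072
Arc 6: start y=0.000, vy=1.072 → t=0.219, apex=0.059, x_land=17.539, impact vy=-1.072
  bounce: vy ← 0.62·1.072 = 0.665
Arc 7: start y=0.000, vy=0.665 → t=0.135, apex=0.023, x_land=17.990, impact vy=-0.665
  bounce: vy ← 0.62·0.665 = 0.412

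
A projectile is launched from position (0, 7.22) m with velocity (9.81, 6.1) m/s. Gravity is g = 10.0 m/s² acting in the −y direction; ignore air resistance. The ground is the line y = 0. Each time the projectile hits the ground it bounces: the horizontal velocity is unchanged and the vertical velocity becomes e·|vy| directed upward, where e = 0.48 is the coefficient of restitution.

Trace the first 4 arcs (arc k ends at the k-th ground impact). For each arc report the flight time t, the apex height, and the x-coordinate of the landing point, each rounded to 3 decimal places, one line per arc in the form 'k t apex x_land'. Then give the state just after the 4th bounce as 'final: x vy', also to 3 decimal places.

1 1.958 9.080 19.204
2 1.294 2.092 31.896
3 0.621 0.482 37.988
4 0.298 0.111 40.912
final: 40.912 0.715

Arc 1: start y=7.220, vy=6.100 → t=1.958, apex=9.080, x_land=19.204, impact vy=-13.476
  bounce: vy ← 0.48·13.476 = 6.469
Arc 2: start y=0.000, vy=6.469 → t=1.294, apex=2.092, x_land=31.896, impact vy=-6.469
  bounce: vy ← 0.48·6.469 = 3.105
Arc 3: start y=0.000, vy=3.105 → t=0.621, apex=0.482, x_land=37.988, impact vy=-3.105
  bounce: vy ← 0.48·3.105 = 1.490
Arc 4: start y=0.000, vy=1.490 → t=0.298, apex=0.111, x_land=40.912, impact vy=-1.490
  bounce: vy ← 0.48·1.490 = 0.715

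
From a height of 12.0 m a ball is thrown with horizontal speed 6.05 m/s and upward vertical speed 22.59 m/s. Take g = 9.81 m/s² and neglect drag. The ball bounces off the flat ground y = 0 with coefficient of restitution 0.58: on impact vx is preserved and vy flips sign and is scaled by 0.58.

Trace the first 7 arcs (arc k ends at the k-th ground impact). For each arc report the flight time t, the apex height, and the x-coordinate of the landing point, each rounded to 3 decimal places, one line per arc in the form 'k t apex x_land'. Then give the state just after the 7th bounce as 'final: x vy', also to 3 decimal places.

Arc 1: start y=12.000, vy=22.590 → t=5.086, apex=38.010, x_land=30.773, impact vy=-27.308
  bounce: vy ← 0.58·27.308 = 15.839
Arc 2: start y=0.000, vy=15.839 → t=3.229, apex=12.786, x_land=50.309, impact vy=-15.839
  bounce: vy ← 0.58·15.839 = 9.187
Arc 3: start y=0.000, vy=9.187 → t=1.873, apex=4.301, x_land=61.640, impact vy=-9.187
  bounce: vy ← 0.58·9.187 = 5.328
Arc 4: start y=0.000, vy=5.328 → t=1.086, apex=1.447, x_land=68.212, impact vy=-5.328
  bounce: vy ← 0.58·5.328 = 3.090
Arc 5: start y=0.000, vy=3.090 → t=0.630, apex=0.487, x_land=72.024, impact vy=-3.090
  bounce: vy ← 0.58·3.090 = 1.792
Arc 6: start y=0.000, vy=1.792 → t=0.365, apex=0.164, x_land=74.235, impact vy=-1.792
  bounce: vy ← 0.58·1.792 = 1.040
Arc 7: start y=0.000, vy=1.040 → t=0.212, apex=0.055, x_land=75.517, impact vy=-1.040
  bounce: vy ← 0.58·1.040 = 0.603

1 5.086 38.010 30.773
2 3.229 12.786 50.309
3 1.873 4.301 61.640
4 1.086 1.447 68.212
5 0.630 0.487 72.024
6 0.365 0.164 74.235
7 0.212 0.055 75.517
final: 75.517 0.603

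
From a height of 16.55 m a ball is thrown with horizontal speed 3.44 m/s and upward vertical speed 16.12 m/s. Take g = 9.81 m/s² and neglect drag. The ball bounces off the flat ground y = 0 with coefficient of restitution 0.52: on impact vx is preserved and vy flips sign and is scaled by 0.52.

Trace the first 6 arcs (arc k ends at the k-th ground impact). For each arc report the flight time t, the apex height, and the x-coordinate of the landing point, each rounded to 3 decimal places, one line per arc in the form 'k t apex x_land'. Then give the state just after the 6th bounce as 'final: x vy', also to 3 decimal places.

1 4.108 29.794 14.131
2 2.563 8.056 22.948
3 1.333 2.178 27.533
4 0.693 0.589 29.918
5 0.360 0.159 31.157
6 0.187 0.043 31.802
final: 31.802 0.478

Arc 1: start y=16.550, vy=16.120 → t=4.108, apex=29.794, x_land=14.131, impact vy=-24.178
  bounce: vy ← 0.52·24.178 = 12.572
Arc 2: start y=0.000, vy=12.572 → t=2.563, apex=8.056, x_land=22.948, impact vy=-12.572
  bounce: vy ← 0.52·12.572 = 6.538
Arc 3: start y=0.000, vy=6.538 → t=1.333, apex=2.178, x_land=27.533, impact vy=-6.538
  bounce: vy ← 0.52·6.538 = 3.400
Arc 4: start y=0.000, vy=3.400 → t=0.693, apex=0.589, x_land=29.918, impact vy=-3.400
  bounce: vy ← 0.52·3.400 = 1.768
Arc 5: start y=0.000, vy=1.768 → t=0.360, apex=0.159, x_land=31.157, impact vy=-1.768
  bounce: vy ← 0.52·1.768 = 0.919
Arc 6: start y=0.000, vy=0.919 → t=0.187, apex=0.043, x_land=31.802, impact vy=-0.919
  bounce: vy ← 0.52·0.919 = 0.478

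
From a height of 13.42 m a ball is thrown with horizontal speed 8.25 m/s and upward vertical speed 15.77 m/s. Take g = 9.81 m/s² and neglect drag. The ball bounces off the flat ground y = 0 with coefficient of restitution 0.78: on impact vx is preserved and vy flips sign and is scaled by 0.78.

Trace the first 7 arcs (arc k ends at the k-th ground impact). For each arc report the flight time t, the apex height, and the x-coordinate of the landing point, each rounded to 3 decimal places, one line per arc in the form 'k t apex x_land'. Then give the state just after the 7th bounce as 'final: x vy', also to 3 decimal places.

1 3.914 26.095 32.291
2 3.598 15.876 61.977
3 2.807 9.659 85.131
4 2.189 5.877 103.192
5 1.708 3.575 117.279
6 1.332 2.175 128.267
7 1.039 1.323 136.838
final: 136.838 3.975

Arc 1: start y=13.420, vy=15.770 → t=3.914, apex=26.095, x_land=32.291, impact vy=-22.627
  bounce: vy ← 0.78·22.627 = 17.649
Arc 2: start y=0.000, vy=17.649 → t=3.598, apex=15.876, x_land=61.977, impact vy=-17.649
  bounce: vy ← 0.78·17.649 = 13.766
Arc 3: start y=0.000, vy=13.766 → t=2.807, apex=9.659, x_land=85.131, impact vy=-13.766
  bounce: vy ← 0.78·13.766 = 10.738
Arc 4: start y=0.000, vy=10.738 → t=2.189, apex=5.877, x_land=103.192, impact vy=-10.738
  bounce: vy ← 0.78·10.738 = 8.375
Arc 5: start y=0.000, vy=8.375 → t=1.708, apex=3.575, x_land=117.279, impact vy=-8.375
  bounce: vy ← 0.78·8.375 = 6.533
Arc 6: start y=0.000, vy=6.533 → t=1.332, apex=2.175, x_land=128.267, impact vy=-6.533
  bounce: vy ← 0.78·6.533 = 5.096
Arc 7: start y=0.000, vy=5.096 → t=1.039, apex=1.323, x_land=136.838, impact vy=-5.096
  bounce: vy ← 0.78·5.096 = 3.975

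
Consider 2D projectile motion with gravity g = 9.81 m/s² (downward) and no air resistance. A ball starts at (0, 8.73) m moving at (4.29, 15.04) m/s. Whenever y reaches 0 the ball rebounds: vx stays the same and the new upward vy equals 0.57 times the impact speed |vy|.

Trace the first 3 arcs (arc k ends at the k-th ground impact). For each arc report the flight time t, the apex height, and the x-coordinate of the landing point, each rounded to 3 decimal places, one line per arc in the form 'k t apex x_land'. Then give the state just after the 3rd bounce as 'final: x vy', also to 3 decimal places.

1 3.565 20.259 15.296
2 2.317 6.582 25.235
3 1.321 2.139 30.900
final: 30.900 3.692

Arc 1: start y=8.730, vy=15.040 → t=3.565, apex=20.259, x_land=15.296, impact vy=-19.937
  bounce: vy ← 0.57·19.937 = 11.364
Arc 2: start y=0.000, vy=11.364 → t=2.317, apex=6.582, x_land=25.235, impact vy=-11.364
  bounce: vy ← 0.57·11.364 = 6.478
Arc 3: start y=0.000, vy=6.478 → t=1.321, apex=2.139, x_land=30.900, impact vy=-6.478
  bounce: vy ← 0.57·6.478 = 3.692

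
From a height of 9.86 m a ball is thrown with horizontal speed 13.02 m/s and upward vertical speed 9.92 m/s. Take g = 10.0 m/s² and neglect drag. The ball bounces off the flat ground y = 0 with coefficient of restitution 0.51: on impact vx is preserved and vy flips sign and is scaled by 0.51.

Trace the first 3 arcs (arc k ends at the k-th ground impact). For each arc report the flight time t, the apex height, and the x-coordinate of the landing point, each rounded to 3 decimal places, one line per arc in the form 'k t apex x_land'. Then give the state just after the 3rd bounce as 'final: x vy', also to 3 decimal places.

1 2.711 14.780 35.301
2 1.754 3.844 58.135
3 0.894 1.000 69.780
final: 69.780 2.281

Arc 1: start y=9.860, vy=9.920 → t=2.711, apex=14.780, x_land=35.301, impact vy=-17.193
  bounce: vy ← 0.51·17.193 = 8.769
Arc 2: start y=0.000, vy=8.769 → t=1.754, apex=3.844, x_land=58.135, impact vy=-8.769
  bounce: vy ← 0.51·8.769 = 4.472
Arc 3: start y=0.000, vy=4.472 → t=0.894, apex=1.000, x_land=69.780, impact vy=-4.472
  bounce: vy ← 0.51·4.472 = 2.281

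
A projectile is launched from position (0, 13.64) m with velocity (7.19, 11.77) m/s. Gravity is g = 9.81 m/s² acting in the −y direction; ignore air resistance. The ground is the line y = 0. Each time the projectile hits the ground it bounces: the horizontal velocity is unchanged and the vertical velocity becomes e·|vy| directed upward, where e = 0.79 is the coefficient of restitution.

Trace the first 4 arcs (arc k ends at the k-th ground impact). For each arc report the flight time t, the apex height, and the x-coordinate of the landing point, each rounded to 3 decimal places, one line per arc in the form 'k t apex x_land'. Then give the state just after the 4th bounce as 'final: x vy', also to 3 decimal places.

Arc 1: start y=13.640, vy=11.770 → t=3.254, apex=20.701, x_land=23.397, impact vy=-20.153
  bounce: vy ← 0.79·20.153 = 15.921
Arc 2: start y=0.000, vy=15.921 → t=3.246, apex=12.919, x_land=46.735, impact vy=-15.921
  bounce: vy ← 0.79·15.921 = 12.578
Arc 3: start y=0.000, vy=12.578 → t=2.564, apex=8.063, x_land=65.172, impact vy=-12.578
  bounce: vy ← 0.79·12.578 = 9.936
Arc 4: start y=0.000, vy=9.936 → t=2.026, apex=5.032, x_land=79.737, impact vy=-9.936
  bounce: vy ← 0.79·9.936 = 7.850

1 3.254 20.701 23.397
2 3.246 12.919 46.735
3 2.564 8.063 65.172
4 2.026 5.032 79.737
final: 79.737 7.850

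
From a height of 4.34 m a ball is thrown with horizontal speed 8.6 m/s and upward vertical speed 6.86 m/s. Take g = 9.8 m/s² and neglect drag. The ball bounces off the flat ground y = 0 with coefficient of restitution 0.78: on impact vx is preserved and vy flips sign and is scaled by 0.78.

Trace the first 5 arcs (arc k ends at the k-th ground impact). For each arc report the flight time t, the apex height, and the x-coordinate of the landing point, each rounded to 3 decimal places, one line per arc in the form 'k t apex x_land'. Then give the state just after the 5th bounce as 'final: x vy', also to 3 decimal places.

1 1.873 6.741 16.107
2 1.830 4.101 31.843
3 1.427 2.495 44.117
4 1.113 1.518 53.690
5 0.868 0.924 61.158
final: 61.158 3.319

Arc 1: start y=4.340, vy=6.860 → t=1.873, apex=6.741, x_land=16.107, impact vy=-11.495
  bounce: vy ← 0.78·11.495 = 8.966
Arc 2: start y=0.000, vy=8.966 → t=1.830, apex=4.101, x_land=31.843, impact vy=-8.966
  bounce: vy ← 0.78·8.966 = 6.993
Arc 3: start y=0.000, vy=6.993 → t=1.427, apex=2.495, x_land=44.117, impact vy=-6.993
  bounce: vy ← 0.78·6.993 = 5.455
Arc 4: start y=0.000, vy=5.455 → t=1.113, apex=1.518, x_land=53.690, impact vy=-5.455
  bounce: vy ← 0.78·5.455 = 4.255
Arc 5: start y=0.000, vy=4.255 → t=0.868, apex=0.924, x_land=61.158, impact vy=-4.255
  bounce: vy ← 0.78·4.255 = 3.319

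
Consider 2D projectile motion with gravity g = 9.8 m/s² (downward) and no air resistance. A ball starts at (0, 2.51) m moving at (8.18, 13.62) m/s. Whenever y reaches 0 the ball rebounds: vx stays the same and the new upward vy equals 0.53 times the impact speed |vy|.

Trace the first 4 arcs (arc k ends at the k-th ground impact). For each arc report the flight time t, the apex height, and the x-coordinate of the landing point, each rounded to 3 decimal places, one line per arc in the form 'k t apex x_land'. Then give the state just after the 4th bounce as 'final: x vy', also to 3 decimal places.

Arc 1: start y=2.510, vy=13.620 → t=2.953, apex=11.975, x_land=24.156, impact vy=-15.320
  bounce: vy ← 0.53·15.320 = 8.120
Arc 2: start y=0.000, vy=8.120 → t=1.657, apex=3.364, x_land=37.711, impact vy=-8.120
  bounce: vy ← 0.53·8.120 = 4.303
Arc 3: start y=0.000, vy=4.303 → t=0.878, apex=0.945, x_land=44.895, impact vy=-4.303
  bounce: vy ← 0.53·4.303 = 2.281
Arc 4: start y=0.000, vy=2.281 → t=0.465, apex=0.265, x_land=48.702, impact vy=-2.281
  bounce: vy ← 0.53·2.281 = 1.209

1 2.953 11.975 24.156
2 1.657 3.364 37.711
3 0.878 0.945 44.895
4 0.465 0.265 48.702
final: 48.702 1.209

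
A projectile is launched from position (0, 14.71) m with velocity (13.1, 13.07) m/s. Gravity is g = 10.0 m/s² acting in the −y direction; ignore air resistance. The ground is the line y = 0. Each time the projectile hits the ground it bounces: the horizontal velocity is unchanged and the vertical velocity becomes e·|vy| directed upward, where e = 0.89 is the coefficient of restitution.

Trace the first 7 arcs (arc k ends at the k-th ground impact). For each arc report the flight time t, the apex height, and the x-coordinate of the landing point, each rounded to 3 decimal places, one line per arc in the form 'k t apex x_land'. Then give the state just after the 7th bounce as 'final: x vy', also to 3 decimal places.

Arc 1: start y=14.710, vy=13.070 → t=3.463, apex=23.251, x_land=45.371, impact vy=-21.564
  bounce: vy ← 0.89·21.564 = 19.192
Arc 2: start y=0.000, vy=19.192 → t=3.838, apex=18.417, x_land=95.655, impact vy=-19.192
  bounce: vy ← 0.89·19.192 = 17.081
Arc 3: start y=0.000, vy=17.081 → t=3.416, apex=14.588, x_land=140.408, impact vy=-17.081
  bounce: vy ← 0.89·17.081 = 15.202
Arc 4: start y=0.000, vy=15.202 → t=3.040, apex=11.555, x_land=180.238, impact vy=-15.202
  bounce: vy ← 0.89·15.202 = 13.530
Arc 5: start y=0.000, vy=13.530 → t=2.706, apex=9.153, x_land=215.686, impact vy=-13.530
  bounce: vy ← 0.89·13.530 = 12.042
Arc 6: start y=0.000, vy=12.042 → t=2.408, apex=7.250, x_land=247.236, impact vy=-12.042
  bounce: vy ← 0.89·12.042 = 10.717
Arc 7: start y=0.000, vy=10.717 → t=2.143, apex=5.743, x_land=275.314, impact vy=-10.717
  bounce: vy ← 0.89·10.717 = 9.538

1 3.463 23.251 45.371
2 3.838 18.417 95.655
3 3.416 14.588 140.408
4 3.040 11.555 180.238
5 2.706 9.153 215.686
6 2.408 7.250 247.236
7 2.143 5.743 275.314
final: 275.314 9.538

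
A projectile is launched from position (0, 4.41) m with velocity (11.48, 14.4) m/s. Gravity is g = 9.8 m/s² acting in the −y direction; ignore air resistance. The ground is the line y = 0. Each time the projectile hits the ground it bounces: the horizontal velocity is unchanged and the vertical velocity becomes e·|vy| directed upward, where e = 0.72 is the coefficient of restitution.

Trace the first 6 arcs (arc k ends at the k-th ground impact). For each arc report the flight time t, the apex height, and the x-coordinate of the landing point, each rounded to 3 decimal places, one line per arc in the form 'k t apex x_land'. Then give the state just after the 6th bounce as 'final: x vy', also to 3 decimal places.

1 3.218 14.990 36.947
2 2.519 7.771 65.861
3 1.813 4.028 86.679
4 1.306 2.088 101.667
5 0.940 1.083 112.459
6 0.677 0.561 120.230
final: 120.230 2.388

Arc 1: start y=4.410, vy=14.400 → t=3.218, apex=14.990, x_land=36.947, impact vy=-17.140
  bounce: vy ← 0.72·17.140 = 12.341
Arc 2: start y=0.000, vy=12.341 → t=2.519, apex=7.771, x_land=65.861, impact vy=-12.341
  bounce: vy ← 0.72·12.341 = 8.886
Arc 3: start y=0.000, vy=8.886 → t=1.813, apex=4.028, x_land=86.679, impact vy=-8.886
  bounce: vy ← 0.72·8.886 = 6.398
Arc 4: start y=0.000, vy=6.398 → t=1.306, apex=2.088, x_land=101.667, impact vy=-6.398
  bounce: vy ← 0.72·6.398 = 4.606
Arc 5: start y=0.000, vy=4.606 → t=0.940, apex=1.083, x_land=112.459, impact vy=-4.606
  bounce: vy ← 0.72·4.606 = 3.317
Arc 6: start y=0.000, vy=3.317 → t=0.677, apex=0.561, x_land=120.230, impact vy=-3.317
  bounce: vy ← 0.72·3.317 = 2.388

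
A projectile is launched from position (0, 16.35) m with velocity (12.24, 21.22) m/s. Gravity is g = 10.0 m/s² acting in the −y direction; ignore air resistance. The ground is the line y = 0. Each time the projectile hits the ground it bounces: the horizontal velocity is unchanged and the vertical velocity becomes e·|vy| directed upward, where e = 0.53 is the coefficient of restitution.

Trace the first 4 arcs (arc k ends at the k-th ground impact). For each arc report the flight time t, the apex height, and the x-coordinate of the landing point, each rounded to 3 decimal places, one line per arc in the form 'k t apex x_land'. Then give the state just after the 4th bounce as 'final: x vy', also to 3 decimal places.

1 4.910 38.864 60.098
2 2.955 10.917 96.271
3 1.566 3.067 115.442
4 0.830 0.861 125.603
final: 125.603 2.200

Arc 1: start y=16.350, vy=21.220 → t=4.910, apex=38.864, x_land=60.098, impact vy=-27.880
  bounce: vy ← 0.53·27.880 = 14.776
Arc 2: start y=0.000, vy=14.776 → t=2.955, apex=10.917, x_land=96.271, impact vy=-14.776
  bounce: vy ← 0.53·14.776 = 7.831
Arc 3: start y=0.000, vy=7.831 → t=1.566, apex=3.067, x_land=115.442, impact vy=-7.831
  bounce: vy ← 0.53·7.831 = 4.151
Arc 4: start y=0.000, vy=4.151 → t=0.830, apex=0.861, x_land=125.603, impact vy=-4.151
  bounce: vy ← 0.53·4.151 = 2.200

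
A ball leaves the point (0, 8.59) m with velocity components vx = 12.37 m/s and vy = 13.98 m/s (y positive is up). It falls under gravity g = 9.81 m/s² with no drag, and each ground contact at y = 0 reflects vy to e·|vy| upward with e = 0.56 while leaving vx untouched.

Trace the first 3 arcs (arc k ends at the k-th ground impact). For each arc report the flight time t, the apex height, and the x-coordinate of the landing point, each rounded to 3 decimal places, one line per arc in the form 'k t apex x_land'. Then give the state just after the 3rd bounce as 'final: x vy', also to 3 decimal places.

Arc 1: start y=8.590, vy=13.980 → t=3.370, apex=18.551, x_land=41.685, impact vy=-19.078
  bounce: vy ← 0.56·19.078 = 10.684
Arc 2: start y=0.000, vy=10.684 → t=2.178, apex=5.818, x_land=68.629, impact vy=-10.684
  bounce: vy ← 0.56·10.684 = 5.983
Arc 3: start y=0.000, vy=5.983 → t=1.220, apex=1.824, x_land=83.717, impact vy=-5.983
  bounce: vy ← 0.56·5.983 = 3.350

1 3.370 18.551 41.685
2 2.178 5.818 68.629
3 1.220 1.824 83.717
final: 83.717 3.350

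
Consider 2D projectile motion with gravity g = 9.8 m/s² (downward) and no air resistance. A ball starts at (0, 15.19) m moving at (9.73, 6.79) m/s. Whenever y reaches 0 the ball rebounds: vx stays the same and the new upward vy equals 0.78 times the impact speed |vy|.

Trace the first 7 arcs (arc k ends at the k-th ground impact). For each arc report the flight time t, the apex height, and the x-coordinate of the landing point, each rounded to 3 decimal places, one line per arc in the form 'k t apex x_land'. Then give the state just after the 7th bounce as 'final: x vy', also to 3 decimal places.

1 2.585 17.542 25.152
2 2.952 10.673 53.871
3 2.302 6.493 76.273
4 1.796 3.951 93.746
5 1.401 2.403 107.375
6 1.093 1.462 118.006
7 0.852 0.890 126.298
final: 126.298 3.257

Arc 1: start y=15.190, vy=6.790 → t=2.585, apex=17.542, x_land=25.152, impact vy=-18.543
  bounce: vy ← 0.78·18.543 = 14.463
Arc 2: start y=0.000, vy=14.463 → t=2.952, apex=10.673, x_land=53.871, impact vy=-14.463
  bounce: vy ← 0.78·14.463 = 11.281
Arc 3: start y=0.000, vy=11.281 → t=2.302, apex=6.493, x_land=76.273, impact vy=-11.281
  bounce: vy ← 0.78·11.281 = 8.799
Arc 4: start y=0.000, vy=8.799 → t=1.796, apex=3.951, x_land=93.746, impact vy=-8.799
  bounce: vy ← 0.78·8.799 = 6.864
Arc 5: start y=0.000, vy=6.864 → t=1.401, apex=2.403, x_land=107.375, impact vy=-6.864
  bounce: vy ← 0.78·6.864 = 5.354
Arc 6: start y=0.000, vy=5.354 → t=1.093, apex=1.462, x_land=118.006, impact vy=-5.354
  bounce: vy ← 0.78·5.354 = 4.176
Arc 7: start y=0.000, vy=4.176 → t=0.852, apex=0.890, x_land=126.298, impact vy=-4.176
  bounce: vy ← 0.78·4.176 = 3.257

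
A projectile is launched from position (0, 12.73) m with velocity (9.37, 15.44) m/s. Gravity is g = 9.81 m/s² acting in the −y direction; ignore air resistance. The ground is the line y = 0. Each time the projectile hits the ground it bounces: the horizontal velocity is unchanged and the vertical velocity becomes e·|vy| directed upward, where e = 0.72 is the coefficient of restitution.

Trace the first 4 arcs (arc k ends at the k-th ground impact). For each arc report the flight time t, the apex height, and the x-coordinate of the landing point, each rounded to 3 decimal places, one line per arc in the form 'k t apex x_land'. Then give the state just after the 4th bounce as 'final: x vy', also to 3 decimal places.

1 3.826 24.881 35.851
2 3.243 12.898 66.239
3 2.335 6.686 88.119
4 1.681 3.466 103.873
final: 103.873 5.938

Arc 1: start y=12.730, vy=15.440 → t=3.826, apex=24.881, x_land=35.851, impact vy=-22.094
  bounce: vy ← 0.72·22.094 = 15.908
Arc 2: start y=0.000, vy=15.908 → t=3.243, apex=12.898, x_land=66.239, impact vy=-15.908
  bounce: vy ← 0.72·15.908 = 11.454
Arc 3: start y=0.000, vy=11.454 → t=2.335, apex=6.686, x_land=88.119, impact vy=-11.454
  bounce: vy ← 0.72·11.454 = 8.247
Arc 4: start y=0.000, vy=8.247 → t=1.681, apex=3.466, x_land=103.873, impact vy=-8.247
  bounce: vy ← 0.72·8.247 = 5.938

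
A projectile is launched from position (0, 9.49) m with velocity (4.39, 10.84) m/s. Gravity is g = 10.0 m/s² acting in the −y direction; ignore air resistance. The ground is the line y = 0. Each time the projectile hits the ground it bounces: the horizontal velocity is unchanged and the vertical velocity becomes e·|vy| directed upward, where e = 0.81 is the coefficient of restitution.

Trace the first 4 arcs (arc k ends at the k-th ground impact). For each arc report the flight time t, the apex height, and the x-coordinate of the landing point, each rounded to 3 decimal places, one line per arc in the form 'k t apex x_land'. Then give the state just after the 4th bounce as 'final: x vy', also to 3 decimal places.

Arc 1: start y=9.490, vy=10.840 → t=2.837, apex=15.365, x_land=12.454, impact vy=-17.530
  bounce: vy ← 0.81·17.530 = 14.199
Arc 2: start y=0.000, vy=14.199 → t=2.840, apex=10.081, x_land=24.922, impact vy=-14.199
  bounce: vy ← 0.81·14.199 = 11.502
Arc 3: start y=0.000, vy=11.502 → t=2.300, apex=6.614, x_land=35.020, impact vy=-11.502
  bounce: vy ← 0.81·11.502 = 9.316
Arc 4: start y=0.000, vy=9.316 → t=1.863, apex=4.340, x_land=43.200, impact vy=-9.316
  bounce: vy ← 0.81·9.316 = 7.546

1 2.837 15.365 12.454
2 2.840 10.081 24.922
3 2.300 6.614 35.020
4 1.863 4.340 43.200
final: 43.200 7.546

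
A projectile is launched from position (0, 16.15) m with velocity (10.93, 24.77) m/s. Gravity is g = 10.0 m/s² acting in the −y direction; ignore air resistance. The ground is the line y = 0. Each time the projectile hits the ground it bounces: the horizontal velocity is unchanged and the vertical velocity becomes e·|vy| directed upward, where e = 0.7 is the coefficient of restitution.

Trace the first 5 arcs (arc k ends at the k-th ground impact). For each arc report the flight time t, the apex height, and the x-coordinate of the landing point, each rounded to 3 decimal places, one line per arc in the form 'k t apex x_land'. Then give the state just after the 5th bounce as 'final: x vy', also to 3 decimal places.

Arc 1: start y=16.150, vy=24.770 → t=5.537, apex=46.828, x_land=60.523, impact vy=-30.603
  bounce: vy ← 0.7·30.603 = 21.422
Arc 2: start y=0.000, vy=21.422 → t=4.284, apex=22.946, x_land=107.352, impact vy=-21.422
  bounce: vy ← 0.7·21.422 = 14.996
Arc 3: start y=0.000, vy=14.996 → t=2.999, apex=11.243, x_land=140.132, impact vy=-14.996
  bounce: vy ← 0.7·14.996 = 10.497
Arc 4: start y=0.000, vy=10.497 → t=2.099, apex=5.509, x_land=163.078, impact vy=-10.497
  bounce: vy ← 0.7·10.497 = 7.348
Arc 5: start y=0.000, vy=7.348 → t=1.470, apex=2.700, x_land=179.141, impact vy=-7.348
  bounce: vy ← 0.7·7.348 = 5.143

1 5.537 46.828 60.523
2 4.284 22.946 107.352
3 2.999 11.243 140.132
4 2.099 5.509 163.078
5 1.470 2.700 179.141
final: 179.141 5.143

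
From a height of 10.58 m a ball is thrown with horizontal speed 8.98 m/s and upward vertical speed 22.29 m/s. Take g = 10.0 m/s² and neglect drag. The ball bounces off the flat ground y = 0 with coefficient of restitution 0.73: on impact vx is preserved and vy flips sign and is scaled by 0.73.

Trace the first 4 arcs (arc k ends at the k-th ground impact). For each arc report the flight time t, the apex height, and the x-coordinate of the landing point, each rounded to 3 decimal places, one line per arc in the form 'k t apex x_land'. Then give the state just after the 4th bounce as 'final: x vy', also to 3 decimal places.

1 4.891 35.422 43.918
2 3.886 18.876 78.815
3 2.837 10.059 104.289
4 2.071 5.361 122.885
final: 122.885 7.559

Arc 1: start y=10.580, vy=22.290 → t=4.891, apex=35.422, x_land=43.918, impact vy=-26.617
  bounce: vy ← 0.73·26.617 = 19.430
Arc 2: start y=0.000, vy=19.430 → t=3.886, apex=18.876, x_land=78.815, impact vy=-19.430
  bounce: vy ← 0.73·19.430 = 14.184
Arc 3: start y=0.000, vy=14.184 → t=2.837, apex=10.059, x_land=104.289, impact vy=-14.184
  bounce: vy ← 0.73·14.184 = 10.354
Arc 4: start y=0.000, vy=10.354 → t=2.071, apex=5.361, x_land=122.885, impact vy=-10.354
  bounce: vy ← 0.73·10.354 = 7.559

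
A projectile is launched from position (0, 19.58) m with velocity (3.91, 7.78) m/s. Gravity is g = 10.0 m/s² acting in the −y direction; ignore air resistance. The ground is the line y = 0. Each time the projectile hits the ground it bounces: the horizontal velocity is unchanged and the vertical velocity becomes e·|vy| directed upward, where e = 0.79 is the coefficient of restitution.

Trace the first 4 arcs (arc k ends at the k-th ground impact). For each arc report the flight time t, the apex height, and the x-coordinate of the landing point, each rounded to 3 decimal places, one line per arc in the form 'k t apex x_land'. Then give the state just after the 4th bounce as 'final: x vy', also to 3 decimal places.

1 2.904 22.606 11.356
2 3.360 14.109 24.492
3 2.654 8.805 34.869
4 2.097 5.495 43.068
final: 43.068 8.282

Arc 1: start y=19.580, vy=7.780 → t=2.904, apex=22.606, x_land=11.356, impact vy=-21.263
  bounce: vy ← 0.79·21.263 = 16.798
Arc 2: start y=0.000, vy=16.798 → t=3.360, apex=14.109, x_land=24.492, impact vy=-16.798
  bounce: vy ← 0.79·16.798 = 13.270
Arc 3: start y=0.000, vy=13.270 → t=2.654, apex=8.805, x_land=34.869, impact vy=-13.270
  bounce: vy ← 0.79·13.270 = 10.484
Arc 4: start y=0.000, vy=10.484 → t=2.097, apex=5.495, x_land=43.068, impact vy=-10.484
  bounce: vy ← 0.79·10.484 = 8.282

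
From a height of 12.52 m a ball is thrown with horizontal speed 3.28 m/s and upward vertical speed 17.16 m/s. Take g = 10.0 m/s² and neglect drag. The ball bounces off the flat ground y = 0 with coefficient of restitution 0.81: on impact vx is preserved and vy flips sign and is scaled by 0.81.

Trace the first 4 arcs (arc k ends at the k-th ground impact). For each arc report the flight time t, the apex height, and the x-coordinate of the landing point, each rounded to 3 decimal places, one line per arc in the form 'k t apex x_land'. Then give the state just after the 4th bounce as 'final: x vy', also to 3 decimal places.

Arc 1: start y=12.520, vy=17.160 → t=4.050, apex=27.243, x_land=13.285, impact vy=-23.342
  bounce: vy ← 0.81·23.342 = 18.907
Arc 2: start y=0.000, vy=18.907 → t=3.781, apex=17.874, x_land=25.688, impact vy=-18.907
  bounce: vy ← 0.81·18.907 = 15.315
Arc 3: start y=0.000, vy=15.315 → t=3.063, apex=11.727, x_land=35.735, impact vy=-15.315
  bounce: vy ← 0.81·15.315 = 12.405
Arc 4: start y=0.000, vy=12.405 → t=2.481, apex=7.694, x_land=43.872, impact vy=-12.405
  bounce: vy ← 0.81·12.405 = 10.048

1 4.050 27.243 13.285
2 3.781 17.874 25.688
3 3.063 11.727 35.735
4 2.481 7.694 43.872
final: 43.872 10.048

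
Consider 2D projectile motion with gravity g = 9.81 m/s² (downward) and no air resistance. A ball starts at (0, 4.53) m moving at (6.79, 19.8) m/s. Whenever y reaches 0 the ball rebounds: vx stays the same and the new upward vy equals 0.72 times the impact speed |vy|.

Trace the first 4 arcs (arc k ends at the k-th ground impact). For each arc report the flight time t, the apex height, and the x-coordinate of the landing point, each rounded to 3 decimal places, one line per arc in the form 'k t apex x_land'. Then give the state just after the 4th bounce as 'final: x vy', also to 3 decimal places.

1 4.254 24.512 28.883
2 3.219 12.707 50.741
3 2.318 6.587 66.478
4 1.669 3.415 77.809
final: 77.809 5.893

Arc 1: start y=4.530, vy=19.800 → t=4.254, apex=24.512, x_land=28.883, impact vy=-21.930
  bounce: vy ← 0.72·21.930 = 15.789
Arc 2: start y=0.000, vy=15.789 → t=3.219, apex=12.707, x_land=50.741, impact vy=-15.789
  bounce: vy ← 0.72·15.789 = 11.368
Arc 3: start y=0.000, vy=11.368 → t=2.318, apex=6.587, x_land=66.478, impact vy=-11.368
  bounce: vy ← 0.72·11.368 = 8.185
Arc 4: start y=0.000, vy=8.185 → t=1.669, apex=3.415, x_land=77.809, impact vy=-8.185
  bounce: vy ← 0.72·8.185 = 5.893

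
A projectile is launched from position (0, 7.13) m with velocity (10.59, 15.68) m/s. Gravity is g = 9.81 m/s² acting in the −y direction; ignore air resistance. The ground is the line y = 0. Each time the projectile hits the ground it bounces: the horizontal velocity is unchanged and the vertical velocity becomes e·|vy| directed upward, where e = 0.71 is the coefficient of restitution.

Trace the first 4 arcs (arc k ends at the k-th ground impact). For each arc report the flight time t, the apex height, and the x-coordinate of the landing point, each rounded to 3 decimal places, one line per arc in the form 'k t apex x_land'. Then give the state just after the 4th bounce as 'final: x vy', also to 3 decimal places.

1 3.600 19.661 38.129
2 2.843 9.911 68.236
3 2.019 4.996 89.612
4 1.433 2.519 104.789
final: 104.789 4.991

Arc 1: start y=7.130, vy=15.680 → t=3.600, apex=19.661, x_land=38.129, impact vy=-19.641
  bounce: vy ← 0.71·19.641 = 13.945
Arc 2: start y=0.000, vy=13.945 → t=2.843, apex=9.911, x_land=68.236, impact vy=-13.945
  bounce: vy ← 0.71·13.945 = 9.901
Arc 3: start y=0.000, vy=9.901 → t=2.019, apex=4.996, x_land=89.612, impact vy=-9.901
  bounce: vy ← 0.71·9.901 = 7.030
Arc 4: start y=0.000, vy=7.030 → t=1.433, apex=2.519, x_land=104.789, impact vy=-7.030
  bounce: vy ← 0.71·7.030 = 4.991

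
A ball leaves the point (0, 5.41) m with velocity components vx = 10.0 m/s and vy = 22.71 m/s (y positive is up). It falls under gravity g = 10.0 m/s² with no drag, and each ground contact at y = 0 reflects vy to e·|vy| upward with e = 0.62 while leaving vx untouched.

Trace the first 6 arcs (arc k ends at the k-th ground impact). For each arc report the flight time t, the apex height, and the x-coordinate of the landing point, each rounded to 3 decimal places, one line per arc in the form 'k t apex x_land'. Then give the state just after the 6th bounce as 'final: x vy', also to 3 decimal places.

1 4.769 31.197 47.689
2 3.097 11.992 78.663
3 1.920 4.610 97.866
4 1.191 1.772 109.773
5 0.738 0.681 117.155
6 0.458 0.262 121.731
final: 121.731 1.419

Arc 1: start y=5.410, vy=22.710 → t=4.769, apex=31.197, x_land=47.689, impact vy=-24.979
  bounce: vy ← 0.62·24.979 = 15.487
Arc 2: start y=0.000, vy=15.487 → t=3.097, apex=11.992, x_land=78.663, impact vy=-15.487
  bounce: vy ← 0.62·15.487 = 9.602
Arc 3: start y=0.000, vy=9.602 → t=1.920, apex=4.610, x_land=97.866, impact vy=-9.602
  bounce: vy ← 0.62·9.602 = 5.953
Arc 4: start y=0.000, vy=5.953 → t=1.191, apex=1.772, x_land=109.773, impact vy=-5.953
  bounce: vy ← 0.62·5.953 = 3.691
Arc 5: start y=0.000, vy=3.691 → t=0.738, apex=0.681, x_land=117.155, impact vy=-3.691
  bounce: vy ← 0.62·3.691 = 2.288
Arc 6: start y=0.000, vy=2.288 → t=0.458, apex=0.262, x_land=121.731, impact vy=-2.288
  bounce: vy ← 0.62·2.288 = 1.419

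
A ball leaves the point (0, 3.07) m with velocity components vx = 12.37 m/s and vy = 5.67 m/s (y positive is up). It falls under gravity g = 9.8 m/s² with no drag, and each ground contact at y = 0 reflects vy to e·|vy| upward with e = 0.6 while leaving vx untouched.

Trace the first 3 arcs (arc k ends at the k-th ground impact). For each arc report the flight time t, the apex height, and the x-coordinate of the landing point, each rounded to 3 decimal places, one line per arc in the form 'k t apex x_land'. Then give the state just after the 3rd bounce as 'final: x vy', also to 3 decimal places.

1 1.559 4.710 19.285
2 1.177 1.696 33.839
3 0.706 0.610 42.571
final: 42.571 2.075

Arc 1: start y=3.070, vy=5.670 → t=1.559, apex=4.710, x_land=19.285, impact vy=-9.608
  bounce: vy ← 0.6·9.608 = 5.765
Arc 2: start y=0.000, vy=5.765 → t=1.177, apex=1.696, x_land=33.839, impact vy=-5.765
  bounce: vy ← 0.6·5.765 = 3.459
Arc 3: start y=0.000, vy=3.459 → t=0.706, apex=0.610, x_land=42.571, impact vy=-3.459
  bounce: vy ← 0.6·3.459 = 2.075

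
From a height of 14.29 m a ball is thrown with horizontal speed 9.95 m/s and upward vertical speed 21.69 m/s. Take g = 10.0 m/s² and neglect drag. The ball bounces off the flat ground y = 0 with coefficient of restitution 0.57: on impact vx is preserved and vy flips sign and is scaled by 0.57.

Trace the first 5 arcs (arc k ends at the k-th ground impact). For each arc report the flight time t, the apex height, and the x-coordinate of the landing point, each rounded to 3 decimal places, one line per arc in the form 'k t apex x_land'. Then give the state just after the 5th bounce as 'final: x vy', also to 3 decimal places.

Arc 1: start y=14.290, vy=21.690 → t=4.919, apex=37.813, x_land=48.944, impact vy=-27.500
  bounce: vy ← 0.57·27.500 = 15.675
Arc 2: start y=0.000, vy=15.675 → t=3.135, apex=12.285, x_land=80.138, impact vy=-15.675
  bounce: vy ← 0.57·15.675 = 8.935
Arc 3: start y=0.000, vy=8.935 → t=1.787, apex=3.992, x_land=97.918, impact vy=-8.935
  bounce: vy ← 0.57·8.935 = 5.093
Arc 4: start y=0.000, vy=5.093 → t=1.019, apex=1.297, x_land=108.052, impact vy=-5.093
  bounce: vy ← 0.57·5.093 = 2.903
Arc 5: start y=0.000, vy=2.903 → t=0.581, apex=0.421, x_land=113.829, impact vy=-2.903
  bounce: vy ← 0.57·2.903 = 1.655

1 4.919 37.813 48.944
2 3.135 12.285 80.138
3 1.787 3.992 97.918
4 1.019 1.297 108.052
5 0.581 0.421 113.829
final: 113.829 1.655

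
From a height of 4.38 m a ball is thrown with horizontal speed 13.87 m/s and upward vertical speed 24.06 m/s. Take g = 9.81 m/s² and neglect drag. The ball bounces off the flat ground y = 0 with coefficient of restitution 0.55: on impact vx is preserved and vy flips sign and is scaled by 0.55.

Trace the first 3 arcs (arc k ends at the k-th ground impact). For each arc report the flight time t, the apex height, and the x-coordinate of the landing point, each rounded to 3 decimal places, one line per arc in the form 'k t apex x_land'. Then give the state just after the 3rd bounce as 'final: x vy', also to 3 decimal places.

Arc 1: start y=4.380, vy=24.060 → t=5.081, apex=33.885, x_land=70.473, impact vy=-25.784
  bounce: vy ← 0.55·25.784 = 14.181
Arc 2: start y=0.000, vy=14.181 → t=2.891, apex=10.250, x_land=110.573, impact vy=-14.181
  bounce: vy ← 0.55·14.181 = 7.800
Arc 3: start y=0.000, vy=7.800 → t=1.590, apex=3.101, x_land=132.629, impact vy=-7.800
  bounce: vy ← 0.55·7.800 = 4.290

1 5.081 33.885 70.473
2 2.891 10.250 110.573
3 1.590 3.101 132.629
final: 132.629 4.290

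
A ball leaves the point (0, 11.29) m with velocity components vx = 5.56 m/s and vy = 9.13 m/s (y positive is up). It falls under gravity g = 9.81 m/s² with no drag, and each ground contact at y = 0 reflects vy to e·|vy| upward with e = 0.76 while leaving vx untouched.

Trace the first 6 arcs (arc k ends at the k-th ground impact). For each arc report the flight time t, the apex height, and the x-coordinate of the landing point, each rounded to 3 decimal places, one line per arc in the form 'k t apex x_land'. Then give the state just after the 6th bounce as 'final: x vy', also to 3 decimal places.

Arc 1: start y=11.290, vy=9.130 → t=2.711, apex=15.539, x_land=15.071, impact vy=-17.460
  bounce: vy ← 0.76·17.460 = 13.270
Arc 2: start y=0.000, vy=13.270 → t=2.705, apex=8.975, x_land=30.113, impact vy=-13.270
  bounce: vy ← 0.76·13.270 = 10.085
Arc 3: start y=0.000, vy=10.085 → t=2.056, apex=5.184, x_land=41.544, impact vy=-10.085
  bounce: vy ← 0.76·10.085 = 7.665
Arc 4: start y=0.000, vy=7.665 → t=1.563, apex=2.994, x_land=50.233, impact vy=-7.665
  bounce: vy ← 0.76·7.665 = 5.825
Arc 5: start y=0.000, vy=5.825 → t=1.188, apex=1.729, x_land=56.836, impact vy=-5.825
  bounce: vy ← 0.76·5.825 = 4.427
Arc 6: start y=0.000, vy=4.427 → t=0.903, apex=0.999, x_land=61.854, impact vy=-4.427
  bounce: vy ← 0.76·4.427 = 3.365

1 2.711 15.539 15.071
2 2.705 8.975 30.113
3 2.056 5.184 41.544
4 1.563 2.994 50.233
5 1.188 1.729 56.836
6 0.903 0.999 61.854
final: 61.854 3.365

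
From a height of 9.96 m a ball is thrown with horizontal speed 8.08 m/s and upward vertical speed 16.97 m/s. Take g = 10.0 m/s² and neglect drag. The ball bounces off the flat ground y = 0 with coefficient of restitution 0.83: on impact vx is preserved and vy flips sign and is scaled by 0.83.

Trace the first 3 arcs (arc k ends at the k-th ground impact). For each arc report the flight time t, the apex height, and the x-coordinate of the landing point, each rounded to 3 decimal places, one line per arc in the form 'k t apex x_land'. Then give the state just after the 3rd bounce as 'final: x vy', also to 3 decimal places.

Arc 1: start y=9.960, vy=16.970 → t=3.904, apex=24.359, x_land=31.546, impact vy=-22.072
  bounce: vy ← 0.83·22.072 = 18.320
Arc 2: start y=0.000, vy=18.320 → t=3.664, apex=16.781, x_land=61.151, impact vy=-18.320
  bounce: vy ← 0.83·18.320 = 15.206
Arc 3: start y=0.000, vy=15.206 → t=3.041, apex=11.560, x_land=85.723, impact vy=-15.206
  bounce: vy ← 0.83·15.206 = 12.621

1 3.904 24.359 31.546
2 3.664 16.781 61.151
3 3.041 11.560 85.723
final: 85.723 12.621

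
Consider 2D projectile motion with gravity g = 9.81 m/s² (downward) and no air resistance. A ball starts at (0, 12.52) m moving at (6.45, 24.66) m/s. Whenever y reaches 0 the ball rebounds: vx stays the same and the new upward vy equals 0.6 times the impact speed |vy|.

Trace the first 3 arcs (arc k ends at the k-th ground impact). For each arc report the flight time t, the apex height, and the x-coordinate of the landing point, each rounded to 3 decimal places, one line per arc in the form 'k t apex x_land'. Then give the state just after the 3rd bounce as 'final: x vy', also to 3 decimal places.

Arc 1: start y=12.520, vy=24.660 → t=5.492, apex=43.515, x_land=35.425, impact vy=-29.219
  bounce: vy ← 0.6·29.219 = 17.531
Arc 2: start y=0.000, vy=17.531 → t=3.574, apex=15.665, x_land=58.479, impact vy=-17.531
  bounce: vy ← 0.6·17.531 = 10.519
Arc 3: start y=0.000, vy=10.519 → t=2.145, apex=5.640, x_land=72.311, impact vy=-10.519
  bounce: vy ← 0.6·10.519 = 6.311

1 5.492 43.515 35.425
2 3.574 15.665 58.479
3 2.145 5.640 72.311
final: 72.311 6.311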